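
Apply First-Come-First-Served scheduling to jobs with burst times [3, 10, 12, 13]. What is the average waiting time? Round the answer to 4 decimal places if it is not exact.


FCFS order (as given): [3, 10, 12, 13]
Waiting times:
  Job 1: wait = 0
  Job 2: wait = 3
  Job 3: wait = 13
  Job 4: wait = 25
Sum of waiting times = 41
Average waiting time = 41/4 = 10.25

10.25


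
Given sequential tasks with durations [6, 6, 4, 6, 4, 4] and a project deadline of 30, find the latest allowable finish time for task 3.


LF(activity 3) = deadline - sum of successor durations
Successors: activities 4 through 6 with durations [6, 4, 4]
Sum of successor durations = 14
LF = 30 - 14 = 16

16


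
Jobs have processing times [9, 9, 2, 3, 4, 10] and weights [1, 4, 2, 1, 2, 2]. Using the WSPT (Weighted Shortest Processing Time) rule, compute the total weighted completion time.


Compute p/w ratios and sort ascending (WSPT): [(2, 2), (4, 2), (9, 4), (3, 1), (10, 2), (9, 1)]
Compute weighted completion times:
  Job (p=2,w=2): C=2, w*C=2*2=4
  Job (p=4,w=2): C=6, w*C=2*6=12
  Job (p=9,w=4): C=15, w*C=4*15=60
  Job (p=3,w=1): C=18, w*C=1*18=18
  Job (p=10,w=2): C=28, w*C=2*28=56
  Job (p=9,w=1): C=37, w*C=1*37=37
Total weighted completion time = 187

187


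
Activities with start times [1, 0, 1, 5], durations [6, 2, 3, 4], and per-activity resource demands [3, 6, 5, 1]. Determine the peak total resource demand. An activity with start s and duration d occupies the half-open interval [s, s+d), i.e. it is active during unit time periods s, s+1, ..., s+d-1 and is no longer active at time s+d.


Each activity i is active on [start_i, start_i + duration_i).
Compute total resource usage per time slot:
  t=0: active resources = [6], total = 6
  t=1: active resources = [3, 6, 5], total = 14
  t=2: active resources = [3, 5], total = 8
  t=3: active resources = [3, 5], total = 8
  t=4: active resources = [3], total = 3
  t=5: active resources = [3, 1], total = 4
  t=6: active resources = [3, 1], total = 4
  t=7: active resources = [1], total = 1
  t=8: active resources = [1], total = 1
Peak resource demand = 14

14


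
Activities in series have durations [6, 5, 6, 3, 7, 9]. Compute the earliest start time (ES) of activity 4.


Activity 4 starts after activities 1 through 3 complete.
Predecessor durations: [6, 5, 6]
ES = 6 + 5 + 6 = 17

17


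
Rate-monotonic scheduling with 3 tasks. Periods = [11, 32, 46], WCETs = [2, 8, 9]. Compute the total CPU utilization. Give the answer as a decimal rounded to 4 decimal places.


Compute individual utilizations (exact fractions):
  Task 1: C/T = 2/11 (approx. 0.1818)
  Task 2: C/T = 8/32 = 1/4 (approx. 0.25)
  Task 3: C/T = 9/46 (approx. 0.1957)
Total utilization U = 2/11 + 1/4 + 9/46 = 635/1012
Rounded to 4 decimal places: U = 0.6275
RM (Liu & Layland) bound for 3 tasks = 0.779763; compare with U = 635/1012 (approx. 0.627470)
U <= bound, so schedulable by RM sufficient condition.

0.6275


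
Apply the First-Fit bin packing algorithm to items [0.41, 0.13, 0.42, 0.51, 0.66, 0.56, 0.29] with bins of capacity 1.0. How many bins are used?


Place items sequentially using First-Fit:
  Item 0.41 -> new Bin 1
  Item 0.13 -> Bin 1 (now 0.54)
  Item 0.42 -> Bin 1 (now 0.96)
  Item 0.51 -> new Bin 2
  Item 0.66 -> new Bin 3
  Item 0.56 -> new Bin 4
  Item 0.29 -> Bin 2 (now 0.8)
Total bins used = 4

4


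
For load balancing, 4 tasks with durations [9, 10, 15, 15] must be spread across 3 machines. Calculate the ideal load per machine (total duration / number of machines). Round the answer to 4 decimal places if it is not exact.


Total processing time = 9 + 10 + 15 + 15 = 49
Number of machines = 3
Ideal balanced load = 49 / 3 = 16.3333

16.3333


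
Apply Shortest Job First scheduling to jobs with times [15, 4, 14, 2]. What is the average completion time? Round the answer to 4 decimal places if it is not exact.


SJF order (ascending): [2, 4, 14, 15]
Completion times:
  Job 1: burst=2, C=2
  Job 2: burst=4, C=6
  Job 3: burst=14, C=20
  Job 4: burst=15, C=35
Average completion = 63/4 = 15.75

15.75


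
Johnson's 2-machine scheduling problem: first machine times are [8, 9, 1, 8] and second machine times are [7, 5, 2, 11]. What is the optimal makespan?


Apply Johnson's rule:
  Group 1 (a <= b): [(3, 1, 2), (4, 8, 11)]
  Group 2 (a > b): [(1, 8, 7), (2, 9, 5)]
Optimal job order: [3, 4, 1, 2]
Schedule:
  Job 3: M1 done at 1, M2 done at 3
  Job 4: M1 done at 9, M2 done at 20
  Job 1: M1 done at 17, M2 done at 27
  Job 2: M1 done at 26, M2 done at 32
Makespan = 32

32


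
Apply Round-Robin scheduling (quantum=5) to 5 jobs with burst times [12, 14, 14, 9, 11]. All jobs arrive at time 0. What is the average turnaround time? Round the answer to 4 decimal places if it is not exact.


Time quantum = 5
Execution trace:
  J1 runs 5 units, time = 5
  J2 runs 5 units, time = 10
  J3 runs 5 units, time = 15
  J4 runs 5 units, time = 20
  J5 runs 5 units, time = 25
  J1 runs 5 units, time = 30
  J2 runs 5 units, time = 35
  J3 runs 5 units, time = 40
  J4 runs 4 units, time = 44
  J5 runs 5 units, time = 49
  J1 runs 2 units, time = 51
  J2 runs 4 units, time = 55
  J3 runs 4 units, time = 59
  J5 runs 1 units, time = 60
Finish times: [51, 55, 59, 44, 60]
Average turnaround = 269/5 = 53.8

53.8


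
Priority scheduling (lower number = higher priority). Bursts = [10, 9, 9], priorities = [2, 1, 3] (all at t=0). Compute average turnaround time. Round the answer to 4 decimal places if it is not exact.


Sort by priority (ascending = highest first):
Order: [(1, 9), (2, 10), (3, 9)]
Completion times:
  Priority 1, burst=9, C=9
  Priority 2, burst=10, C=19
  Priority 3, burst=9, C=28
Average turnaround = 56/3 = 18.6667

18.6667


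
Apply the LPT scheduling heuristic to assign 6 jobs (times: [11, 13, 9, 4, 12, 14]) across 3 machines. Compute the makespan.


Sort jobs in decreasing order (LPT): [14, 13, 12, 11, 9, 4]
Assign each job to the least loaded machine:
  Machine 1: jobs [14, 4], load = 18
  Machine 2: jobs [13, 9], load = 22
  Machine 3: jobs [12, 11], load = 23
Makespan = max load = 23

23


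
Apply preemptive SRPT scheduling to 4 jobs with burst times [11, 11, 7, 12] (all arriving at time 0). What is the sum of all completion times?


Since all jobs arrive at t=0, SRPT equals SPT ordering.
SPT order: [7, 11, 11, 12]
Completion times:
  Job 1: p=7, C=7
  Job 2: p=11, C=18
  Job 3: p=11, C=29
  Job 4: p=12, C=41
Total completion time = 7 + 18 + 29 + 41 = 95

95


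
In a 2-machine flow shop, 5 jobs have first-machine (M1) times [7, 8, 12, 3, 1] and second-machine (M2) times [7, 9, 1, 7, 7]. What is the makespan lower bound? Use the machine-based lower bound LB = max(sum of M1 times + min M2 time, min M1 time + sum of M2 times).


LB1 = sum(M1 times) + min(M2 times) = 31 + 1 = 32
LB2 = min(M1 times) + sum(M2 times) = 1 + 31 = 32
Lower bound = max(LB1, LB2) = max(32, 32) = 32

32


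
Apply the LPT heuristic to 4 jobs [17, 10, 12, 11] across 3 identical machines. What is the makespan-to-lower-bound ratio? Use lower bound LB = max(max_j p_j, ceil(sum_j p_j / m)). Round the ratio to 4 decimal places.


LPT order: [17, 12, 11, 10]
Machine loads after assignment: [17, 12, 21]
LPT makespan = 21
Lower bound = max(max_job, ceil(total/3)) = max(17, 17) = 17
Ratio = 21 / 17 = 1.2353

1.2353


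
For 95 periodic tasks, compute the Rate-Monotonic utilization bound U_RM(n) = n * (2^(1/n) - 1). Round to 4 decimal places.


Compute 2^(1/95) = 1.0073229689
Subtract 1: 1.0073229689 - 1 = 0.0073229689
Multiply by n: 95 * 0.0073229689 = 0.6956820455
Round to 4 dp: 0.6957

0.6957


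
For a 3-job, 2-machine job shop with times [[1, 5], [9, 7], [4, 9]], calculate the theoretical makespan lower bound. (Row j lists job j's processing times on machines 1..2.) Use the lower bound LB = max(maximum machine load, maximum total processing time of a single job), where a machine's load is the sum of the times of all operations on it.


Machine loads:
  Machine 1: 1 + 9 + 4 = 14
  Machine 2: 5 + 7 + 9 = 21
Max machine load = 21
Job totals:
  Job 1: 6
  Job 2: 16
  Job 3: 13
Max job total = 16
Lower bound = max(21, 16) = 21

21


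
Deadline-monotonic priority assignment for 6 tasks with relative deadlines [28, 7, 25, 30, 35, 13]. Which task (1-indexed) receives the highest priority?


Sort tasks by relative deadline (ascending):
  Task 2: deadline = 7
  Task 6: deadline = 13
  Task 3: deadline = 25
  Task 1: deadline = 28
  Task 4: deadline = 30
  Task 5: deadline = 35
Priority order (highest first): [2, 6, 3, 1, 4, 5]
Highest priority task = 2

2


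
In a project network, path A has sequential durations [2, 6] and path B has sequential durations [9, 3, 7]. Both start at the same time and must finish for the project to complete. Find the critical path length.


Path A total = 2 + 6 = 8
Path B total = 9 + 3 + 7 = 19
Critical path = longest path = max(8, 19) = 19

19


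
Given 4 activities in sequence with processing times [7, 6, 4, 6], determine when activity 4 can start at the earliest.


Activity 4 starts after activities 1 through 3 complete.
Predecessor durations: [7, 6, 4]
ES = 7 + 6 + 4 = 17

17


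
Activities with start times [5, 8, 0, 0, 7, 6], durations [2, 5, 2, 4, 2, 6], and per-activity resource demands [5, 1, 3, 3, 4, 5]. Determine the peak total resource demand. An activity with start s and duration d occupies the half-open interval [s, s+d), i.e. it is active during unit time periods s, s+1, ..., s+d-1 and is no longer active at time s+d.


Each activity i is active on [start_i, start_i + duration_i).
Compute total resource usage per time slot:
  t=0: active resources = [3, 3], total = 6
  t=1: active resources = [3, 3], total = 6
  t=2: active resources = [3], total = 3
  t=3: active resources = [3], total = 3
  t=4: active resources = [], total = 0
  t=5: active resources = [5], total = 5
  t=6: active resources = [5, 5], total = 10
  t=7: active resources = [4, 5], total = 9
  t=8: active resources = [1, 4, 5], total = 10
  t=9: active resources = [1, 5], total = 6
  t=10: active resources = [1, 5], total = 6
  t=11: active resources = [1, 5], total = 6
  t=12: active resources = [1], total = 1
Peak resource demand = 10

10


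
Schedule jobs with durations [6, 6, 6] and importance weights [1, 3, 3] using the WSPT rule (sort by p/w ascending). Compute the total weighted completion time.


Compute p/w ratios and sort ascending (WSPT): [(6, 3), (6, 3), (6, 1)]
Compute weighted completion times:
  Job (p=6,w=3): C=6, w*C=3*6=18
  Job (p=6,w=3): C=12, w*C=3*12=36
  Job (p=6,w=1): C=18, w*C=1*18=18
Total weighted completion time = 72

72


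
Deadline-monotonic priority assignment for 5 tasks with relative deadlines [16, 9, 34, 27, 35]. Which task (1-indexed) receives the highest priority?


Sort tasks by relative deadline (ascending):
  Task 2: deadline = 9
  Task 1: deadline = 16
  Task 4: deadline = 27
  Task 3: deadline = 34
  Task 5: deadline = 35
Priority order (highest first): [2, 1, 4, 3, 5]
Highest priority task = 2

2


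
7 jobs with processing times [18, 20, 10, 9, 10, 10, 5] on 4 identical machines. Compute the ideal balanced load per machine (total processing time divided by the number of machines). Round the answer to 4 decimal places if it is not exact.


Total processing time = 18 + 20 + 10 + 9 + 10 + 10 + 5 = 82
Number of machines = 4
Ideal balanced load = 82 / 4 = 20.5

20.5


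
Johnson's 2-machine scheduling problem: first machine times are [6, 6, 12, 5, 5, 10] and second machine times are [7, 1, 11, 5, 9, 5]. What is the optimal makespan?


Apply Johnson's rule:
  Group 1 (a <= b): [(4, 5, 5), (5, 5, 9), (1, 6, 7)]
  Group 2 (a > b): [(3, 12, 11), (6, 10, 5), (2, 6, 1)]
Optimal job order: [4, 5, 1, 3, 6, 2]
Schedule:
  Job 4: M1 done at 5, M2 done at 10
  Job 5: M1 done at 10, M2 done at 19
  Job 1: M1 done at 16, M2 done at 26
  Job 3: M1 done at 28, M2 done at 39
  Job 6: M1 done at 38, M2 done at 44
  Job 2: M1 done at 44, M2 done at 45
Makespan = 45

45


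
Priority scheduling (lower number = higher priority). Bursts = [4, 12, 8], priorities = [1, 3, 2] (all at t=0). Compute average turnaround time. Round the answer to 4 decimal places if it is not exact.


Sort by priority (ascending = highest first):
Order: [(1, 4), (2, 8), (3, 12)]
Completion times:
  Priority 1, burst=4, C=4
  Priority 2, burst=8, C=12
  Priority 3, burst=12, C=24
Average turnaround = 40/3 = 13.3333

13.3333


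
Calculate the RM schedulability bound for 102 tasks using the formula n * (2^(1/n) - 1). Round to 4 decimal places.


Compute 2^(1/102) = 1.0068187028
Subtract 1: 1.0068187028 - 1 = 0.0068187028
Multiply by n: 102 * 0.0068187028 = 0.6955076856
Round to 4 dp: 0.6955

0.6955


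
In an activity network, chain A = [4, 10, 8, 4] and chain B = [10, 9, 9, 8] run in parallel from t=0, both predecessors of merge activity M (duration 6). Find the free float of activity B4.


ES(B4) = sum of predecessors on chain B = 28
EF(B4) = ES + duration = 28 + 8 = 36
Successor of B4 is M. ES(M) = max(sum(A), sum(B)) = max(26, 36) = 36
Free float = ES(successor) - EF(current) = 36 - 36 = 0

0


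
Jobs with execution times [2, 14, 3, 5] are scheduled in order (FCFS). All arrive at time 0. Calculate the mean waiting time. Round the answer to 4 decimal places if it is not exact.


FCFS order (as given): [2, 14, 3, 5]
Waiting times:
  Job 1: wait = 0
  Job 2: wait = 2
  Job 3: wait = 16
  Job 4: wait = 19
Sum of waiting times = 37
Average waiting time = 37/4 = 9.25

9.25


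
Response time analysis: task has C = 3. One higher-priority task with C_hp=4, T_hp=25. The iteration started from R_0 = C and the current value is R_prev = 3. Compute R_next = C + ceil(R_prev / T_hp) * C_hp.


R_next = C + ceil(R_prev / T_hp) * C_hp
ceil(3 / 25) = ceil(0.12) = 1
Interference = 1 * 4 = 4
R_next = 3 + 4 = 7

7


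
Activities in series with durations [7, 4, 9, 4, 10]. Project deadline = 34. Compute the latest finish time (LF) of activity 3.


LF(activity 3) = deadline - sum of successor durations
Successors: activities 4 through 5 with durations [4, 10]
Sum of successor durations = 14
LF = 34 - 14 = 20

20


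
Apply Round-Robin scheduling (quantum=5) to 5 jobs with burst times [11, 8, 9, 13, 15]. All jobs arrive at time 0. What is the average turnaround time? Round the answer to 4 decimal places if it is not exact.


Time quantum = 5
Execution trace:
  J1 runs 5 units, time = 5
  J2 runs 5 units, time = 10
  J3 runs 5 units, time = 15
  J4 runs 5 units, time = 20
  J5 runs 5 units, time = 25
  J1 runs 5 units, time = 30
  J2 runs 3 units, time = 33
  J3 runs 4 units, time = 37
  J4 runs 5 units, time = 42
  J5 runs 5 units, time = 47
  J1 runs 1 units, time = 48
  J4 runs 3 units, time = 51
  J5 runs 5 units, time = 56
Finish times: [48, 33, 37, 51, 56]
Average turnaround = 225/5 = 45.0

45.0


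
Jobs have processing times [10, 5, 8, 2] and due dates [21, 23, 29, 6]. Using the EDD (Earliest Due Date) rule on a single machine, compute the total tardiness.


Sort by due date (EDD order): [(2, 6), (10, 21), (5, 23), (8, 29)]
Compute completion times and tardiness:
  Job 1: p=2, d=6, C=2, tardiness=max(0,2-6)=0
  Job 2: p=10, d=21, C=12, tardiness=max(0,12-21)=0
  Job 3: p=5, d=23, C=17, tardiness=max(0,17-23)=0
  Job 4: p=8, d=29, C=25, tardiness=max(0,25-29)=0
Total tardiness = 0

0


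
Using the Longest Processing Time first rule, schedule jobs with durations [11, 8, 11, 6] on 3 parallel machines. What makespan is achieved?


Sort jobs in decreasing order (LPT): [11, 11, 8, 6]
Assign each job to the least loaded machine:
  Machine 1: jobs [11], load = 11
  Machine 2: jobs [11], load = 11
  Machine 3: jobs [8, 6], load = 14
Makespan = max load = 14

14


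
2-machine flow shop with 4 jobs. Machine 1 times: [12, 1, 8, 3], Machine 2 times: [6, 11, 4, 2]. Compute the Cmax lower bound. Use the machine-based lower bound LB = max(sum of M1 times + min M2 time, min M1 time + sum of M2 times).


LB1 = sum(M1 times) + min(M2 times) = 24 + 2 = 26
LB2 = min(M1 times) + sum(M2 times) = 1 + 23 = 24
Lower bound = max(LB1, LB2) = max(26, 24) = 26

26


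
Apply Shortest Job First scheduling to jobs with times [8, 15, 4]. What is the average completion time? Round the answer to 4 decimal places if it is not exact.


SJF order (ascending): [4, 8, 15]
Completion times:
  Job 1: burst=4, C=4
  Job 2: burst=8, C=12
  Job 3: burst=15, C=27
Average completion = 43/3 = 14.3333

14.3333


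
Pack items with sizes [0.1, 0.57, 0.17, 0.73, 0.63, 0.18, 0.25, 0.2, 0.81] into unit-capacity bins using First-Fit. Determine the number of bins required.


Place items sequentially using First-Fit:
  Item 0.1 -> new Bin 1
  Item 0.57 -> Bin 1 (now 0.67)
  Item 0.17 -> Bin 1 (now 0.84)
  Item 0.73 -> new Bin 2
  Item 0.63 -> new Bin 3
  Item 0.18 -> Bin 2 (now 0.91)
  Item 0.25 -> Bin 3 (now 0.88)
  Item 0.2 -> new Bin 4
  Item 0.81 -> new Bin 5
Total bins used = 5

5


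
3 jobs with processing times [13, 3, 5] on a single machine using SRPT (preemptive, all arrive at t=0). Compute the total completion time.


Since all jobs arrive at t=0, SRPT equals SPT ordering.
SPT order: [3, 5, 13]
Completion times:
  Job 1: p=3, C=3
  Job 2: p=5, C=8
  Job 3: p=13, C=21
Total completion time = 3 + 8 + 21 = 32

32


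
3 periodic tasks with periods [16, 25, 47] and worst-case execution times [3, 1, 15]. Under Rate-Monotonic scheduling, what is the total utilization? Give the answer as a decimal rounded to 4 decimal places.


Compute individual utilizations (exact fractions):
  Task 1: C/T = 3/16 (approx. 0.1875)
  Task 2: C/T = 1/25 (approx. 0.04)
  Task 3: C/T = 15/47 (approx. 0.3191)
Total utilization U = 3/16 + 1/25 + 15/47 = 10277/18800
Rounded to 4 decimal places: U = 0.5466
RM (Liu & Layland) bound for 3 tasks = 0.779763; compare with U = 10277/18800 (approx. 0.546649)
U <= bound, so schedulable by RM sufficient condition.

0.5466


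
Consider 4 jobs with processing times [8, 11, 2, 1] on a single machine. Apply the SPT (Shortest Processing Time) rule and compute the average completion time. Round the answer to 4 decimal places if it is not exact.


Sort jobs by processing time (SPT order): [1, 2, 8, 11]
Compute completion times sequentially:
  Job 1: processing = 1, completes at 1
  Job 2: processing = 2, completes at 3
  Job 3: processing = 8, completes at 11
  Job 4: processing = 11, completes at 22
Sum of completion times = 37
Average completion time = 37/4 = 9.25

9.25


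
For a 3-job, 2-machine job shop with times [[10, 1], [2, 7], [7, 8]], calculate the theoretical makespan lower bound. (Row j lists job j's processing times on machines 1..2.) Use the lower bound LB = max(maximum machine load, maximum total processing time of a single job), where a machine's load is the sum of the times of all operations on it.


Machine loads:
  Machine 1: 10 + 2 + 7 = 19
  Machine 2: 1 + 7 + 8 = 16
Max machine load = 19
Job totals:
  Job 1: 11
  Job 2: 9
  Job 3: 15
Max job total = 15
Lower bound = max(19, 15) = 19

19


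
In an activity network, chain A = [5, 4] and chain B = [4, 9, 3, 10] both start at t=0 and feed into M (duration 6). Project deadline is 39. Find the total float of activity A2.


Forward pass: ES(A2) = sum of predecessors on chain A = 5
EF = ES + duration = 5 + 4 = 9
Backward pass: LF(M) = deadline = 39; LS(M) = 39 - 6 = 33
LF(A2) = LS(M) - sum(successors on chain A) = 33 - 0 = 33
LS = LF - duration = 33 - 4 = 29
Total float = LS - ES = 29 - 5 = 24

24


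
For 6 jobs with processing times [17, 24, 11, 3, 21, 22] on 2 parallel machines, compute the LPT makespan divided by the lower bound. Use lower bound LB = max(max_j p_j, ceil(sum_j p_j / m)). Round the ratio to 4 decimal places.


LPT order: [24, 22, 21, 17, 11, 3]
Machine loads after assignment: [52, 46]
LPT makespan = 52
Lower bound = max(max_job, ceil(total/2)) = max(24, 49) = 49
Ratio = 52 / 49 = 1.0612

1.0612


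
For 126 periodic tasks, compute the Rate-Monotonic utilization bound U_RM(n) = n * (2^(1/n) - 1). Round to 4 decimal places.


Compute 2^(1/126) = 1.0055163273
Subtract 1: 1.0055163273 - 1 = 0.0055163273
Multiply by n: 126 * 0.0055163273 = 0.6950572398
Round to 4 dp: 0.6951

0.6951


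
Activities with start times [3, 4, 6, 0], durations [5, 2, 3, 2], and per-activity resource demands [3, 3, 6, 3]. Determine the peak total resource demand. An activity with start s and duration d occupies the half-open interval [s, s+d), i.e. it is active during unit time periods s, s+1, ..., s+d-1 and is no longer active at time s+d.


Each activity i is active on [start_i, start_i + duration_i).
Compute total resource usage per time slot:
  t=0: active resources = [3], total = 3
  t=1: active resources = [3], total = 3
  t=2: active resources = [], total = 0
  t=3: active resources = [3], total = 3
  t=4: active resources = [3, 3], total = 6
  t=5: active resources = [3, 3], total = 6
  t=6: active resources = [3, 6], total = 9
  t=7: active resources = [3, 6], total = 9
  t=8: active resources = [6], total = 6
Peak resource demand = 9

9


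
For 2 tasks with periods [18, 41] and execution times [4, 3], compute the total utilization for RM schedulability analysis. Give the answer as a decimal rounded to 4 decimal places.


Compute individual utilizations (exact fractions):
  Task 1: C/T = 4/18 = 2/9 (approx. 0.2222)
  Task 2: C/T = 3/41 (approx. 0.0732)
Total utilization U = 2/9 + 3/41 = 109/369
Rounded to 4 decimal places: U = 0.2954
RM (Liu & Layland) bound for 2 tasks = 0.828427; compare with U = 109/369 (approx. 0.295393)
U <= bound, so schedulable by RM sufficient condition.

0.2954


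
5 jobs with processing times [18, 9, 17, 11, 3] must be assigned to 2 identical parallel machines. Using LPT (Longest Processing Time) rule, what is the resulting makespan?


Sort jobs in decreasing order (LPT): [18, 17, 11, 9, 3]
Assign each job to the least loaded machine:
  Machine 1: jobs [18, 9, 3], load = 30
  Machine 2: jobs [17, 11], load = 28
Makespan = max load = 30

30


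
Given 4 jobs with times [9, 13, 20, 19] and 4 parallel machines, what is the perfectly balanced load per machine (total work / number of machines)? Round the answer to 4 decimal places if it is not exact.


Total processing time = 9 + 13 + 20 + 19 = 61
Number of machines = 4
Ideal balanced load = 61 / 4 = 15.25

15.25


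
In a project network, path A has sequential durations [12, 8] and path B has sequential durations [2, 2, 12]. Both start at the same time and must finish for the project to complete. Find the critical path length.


Path A total = 12 + 8 = 20
Path B total = 2 + 2 + 12 = 16
Critical path = longest path = max(20, 16) = 20

20


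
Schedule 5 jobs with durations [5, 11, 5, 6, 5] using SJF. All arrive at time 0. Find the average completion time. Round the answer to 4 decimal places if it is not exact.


SJF order (ascending): [5, 5, 5, 6, 11]
Completion times:
  Job 1: burst=5, C=5
  Job 2: burst=5, C=10
  Job 3: burst=5, C=15
  Job 4: burst=6, C=21
  Job 5: burst=11, C=32
Average completion = 83/5 = 16.6

16.6


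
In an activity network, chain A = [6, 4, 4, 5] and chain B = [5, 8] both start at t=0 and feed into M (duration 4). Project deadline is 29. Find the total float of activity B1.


Forward pass: ES(B1) = sum of predecessors on chain B = 0
EF = ES + duration = 0 + 5 = 5
Backward pass: LF(M) = deadline = 29; LS(M) = 29 - 4 = 25
LF(B1) = LS(M) - sum(successors on chain B) = 25 - 8 = 17
LS = LF - duration = 17 - 5 = 12
Total float = LS - ES = 12 - 0 = 12

12


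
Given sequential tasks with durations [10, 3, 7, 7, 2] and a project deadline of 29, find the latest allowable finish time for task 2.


LF(activity 2) = deadline - sum of successor durations
Successors: activities 3 through 5 with durations [7, 7, 2]
Sum of successor durations = 16
LF = 29 - 16 = 13

13


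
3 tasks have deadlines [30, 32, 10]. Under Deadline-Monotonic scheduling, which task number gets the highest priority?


Sort tasks by relative deadline (ascending):
  Task 3: deadline = 10
  Task 1: deadline = 30
  Task 2: deadline = 32
Priority order (highest first): [3, 1, 2]
Highest priority task = 3

3


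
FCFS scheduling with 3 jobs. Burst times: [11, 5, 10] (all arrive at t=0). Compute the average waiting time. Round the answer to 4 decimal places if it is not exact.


FCFS order (as given): [11, 5, 10]
Waiting times:
  Job 1: wait = 0
  Job 2: wait = 11
  Job 3: wait = 16
Sum of waiting times = 27
Average waiting time = 27/3 = 9.0

9.0


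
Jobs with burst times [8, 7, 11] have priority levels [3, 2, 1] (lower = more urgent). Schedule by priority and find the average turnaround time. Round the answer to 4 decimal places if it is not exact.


Sort by priority (ascending = highest first):
Order: [(1, 11), (2, 7), (3, 8)]
Completion times:
  Priority 1, burst=11, C=11
  Priority 2, burst=7, C=18
  Priority 3, burst=8, C=26
Average turnaround = 55/3 = 18.3333

18.3333


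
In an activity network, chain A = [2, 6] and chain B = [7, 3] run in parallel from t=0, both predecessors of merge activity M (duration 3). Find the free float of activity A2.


ES(A2) = sum of predecessors on chain A = 2
EF(A2) = ES + duration = 2 + 6 = 8
Successor of A2 is M. ES(M) = max(sum(A), sum(B)) = max(8, 10) = 10
Free float = ES(successor) - EF(current) = 10 - 8 = 2

2


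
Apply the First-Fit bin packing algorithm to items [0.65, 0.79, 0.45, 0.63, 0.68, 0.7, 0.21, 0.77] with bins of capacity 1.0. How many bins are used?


Place items sequentially using First-Fit:
  Item 0.65 -> new Bin 1
  Item 0.79 -> new Bin 2
  Item 0.45 -> new Bin 3
  Item 0.63 -> new Bin 4
  Item 0.68 -> new Bin 5
  Item 0.7 -> new Bin 6
  Item 0.21 -> Bin 1 (now 0.86)
  Item 0.77 -> new Bin 7
Total bins used = 7

7


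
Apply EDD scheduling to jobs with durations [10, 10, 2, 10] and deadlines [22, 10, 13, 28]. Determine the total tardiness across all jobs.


Sort by due date (EDD order): [(10, 10), (2, 13), (10, 22), (10, 28)]
Compute completion times and tardiness:
  Job 1: p=10, d=10, C=10, tardiness=max(0,10-10)=0
  Job 2: p=2, d=13, C=12, tardiness=max(0,12-13)=0
  Job 3: p=10, d=22, C=22, tardiness=max(0,22-22)=0
  Job 4: p=10, d=28, C=32, tardiness=max(0,32-28)=4
Total tardiness = 4

4


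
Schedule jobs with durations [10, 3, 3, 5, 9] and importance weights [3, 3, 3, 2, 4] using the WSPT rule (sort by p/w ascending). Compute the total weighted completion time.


Compute p/w ratios and sort ascending (WSPT): [(3, 3), (3, 3), (9, 4), (5, 2), (10, 3)]
Compute weighted completion times:
  Job (p=3,w=3): C=3, w*C=3*3=9
  Job (p=3,w=3): C=6, w*C=3*6=18
  Job (p=9,w=4): C=15, w*C=4*15=60
  Job (p=5,w=2): C=20, w*C=2*20=40
  Job (p=10,w=3): C=30, w*C=3*30=90
Total weighted completion time = 217

217


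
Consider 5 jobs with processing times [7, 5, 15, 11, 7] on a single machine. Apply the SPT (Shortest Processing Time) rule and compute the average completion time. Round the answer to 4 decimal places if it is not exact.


Sort jobs by processing time (SPT order): [5, 7, 7, 11, 15]
Compute completion times sequentially:
  Job 1: processing = 5, completes at 5
  Job 2: processing = 7, completes at 12
  Job 3: processing = 7, completes at 19
  Job 4: processing = 11, completes at 30
  Job 5: processing = 15, completes at 45
Sum of completion times = 111
Average completion time = 111/5 = 22.2

22.2


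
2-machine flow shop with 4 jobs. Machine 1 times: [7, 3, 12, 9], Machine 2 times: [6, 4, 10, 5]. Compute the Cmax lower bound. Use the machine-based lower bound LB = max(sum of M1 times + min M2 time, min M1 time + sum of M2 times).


LB1 = sum(M1 times) + min(M2 times) = 31 + 4 = 35
LB2 = min(M1 times) + sum(M2 times) = 3 + 25 = 28
Lower bound = max(LB1, LB2) = max(35, 28) = 35

35


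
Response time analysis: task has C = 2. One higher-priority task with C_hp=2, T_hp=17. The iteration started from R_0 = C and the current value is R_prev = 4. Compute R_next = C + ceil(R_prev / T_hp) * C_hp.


R_next = C + ceil(R_prev / T_hp) * C_hp
ceil(4 / 17) = ceil(0.2353) = 1
Interference = 1 * 2 = 2
R_next = 2 + 2 = 4
R_next = R_prev, so the iteration has converged (response time = 4).

4


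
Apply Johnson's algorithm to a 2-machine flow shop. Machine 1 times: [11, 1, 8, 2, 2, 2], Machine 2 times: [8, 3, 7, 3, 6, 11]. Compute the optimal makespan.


Apply Johnson's rule:
  Group 1 (a <= b): [(2, 1, 3), (4, 2, 3), (5, 2, 6), (6, 2, 11)]
  Group 2 (a > b): [(1, 11, 8), (3, 8, 7)]
Optimal job order: [2, 4, 5, 6, 1, 3]
Schedule:
  Job 2: M1 done at 1, M2 done at 4
  Job 4: M1 done at 3, M2 done at 7
  Job 5: M1 done at 5, M2 done at 13
  Job 6: M1 done at 7, M2 done at 24
  Job 1: M1 done at 18, M2 done at 32
  Job 3: M1 done at 26, M2 done at 39
Makespan = 39

39


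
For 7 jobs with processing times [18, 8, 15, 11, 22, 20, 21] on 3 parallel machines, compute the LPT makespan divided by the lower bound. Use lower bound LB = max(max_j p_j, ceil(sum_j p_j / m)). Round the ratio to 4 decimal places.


LPT order: [22, 21, 20, 18, 15, 11, 8]
Machine loads after assignment: [41, 36, 38]
LPT makespan = 41
Lower bound = max(max_job, ceil(total/3)) = max(22, 39) = 39
Ratio = 41 / 39 = 1.0513

1.0513


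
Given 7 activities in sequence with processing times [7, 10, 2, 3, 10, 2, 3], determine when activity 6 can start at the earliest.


Activity 6 starts after activities 1 through 5 complete.
Predecessor durations: [7, 10, 2, 3, 10]
ES = 7 + 10 + 2 + 3 + 10 = 32

32


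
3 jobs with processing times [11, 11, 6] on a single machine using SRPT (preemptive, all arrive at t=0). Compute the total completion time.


Since all jobs arrive at t=0, SRPT equals SPT ordering.
SPT order: [6, 11, 11]
Completion times:
  Job 1: p=6, C=6
  Job 2: p=11, C=17
  Job 3: p=11, C=28
Total completion time = 6 + 17 + 28 = 51

51


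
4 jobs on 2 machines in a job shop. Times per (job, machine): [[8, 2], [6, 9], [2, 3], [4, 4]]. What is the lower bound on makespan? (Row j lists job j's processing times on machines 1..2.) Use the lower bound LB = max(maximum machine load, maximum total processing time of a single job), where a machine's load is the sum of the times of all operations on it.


Machine loads:
  Machine 1: 8 + 6 + 2 + 4 = 20
  Machine 2: 2 + 9 + 3 + 4 = 18
Max machine load = 20
Job totals:
  Job 1: 10
  Job 2: 15
  Job 3: 5
  Job 4: 8
Max job total = 15
Lower bound = max(20, 15) = 20

20


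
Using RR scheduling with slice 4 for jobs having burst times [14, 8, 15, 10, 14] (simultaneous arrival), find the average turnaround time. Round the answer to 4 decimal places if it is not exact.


Time quantum = 4
Execution trace:
  J1 runs 4 units, time = 4
  J2 runs 4 units, time = 8
  J3 runs 4 units, time = 12
  J4 runs 4 units, time = 16
  J5 runs 4 units, time = 20
  J1 runs 4 units, time = 24
  J2 runs 4 units, time = 28
  J3 runs 4 units, time = 32
  J4 runs 4 units, time = 36
  J5 runs 4 units, time = 40
  J1 runs 4 units, time = 44
  J3 runs 4 units, time = 48
  J4 runs 2 units, time = 50
  J5 runs 4 units, time = 54
  J1 runs 2 units, time = 56
  J3 runs 3 units, time = 59
  J5 runs 2 units, time = 61
Finish times: [56, 28, 59, 50, 61]
Average turnaround = 254/5 = 50.8

50.8


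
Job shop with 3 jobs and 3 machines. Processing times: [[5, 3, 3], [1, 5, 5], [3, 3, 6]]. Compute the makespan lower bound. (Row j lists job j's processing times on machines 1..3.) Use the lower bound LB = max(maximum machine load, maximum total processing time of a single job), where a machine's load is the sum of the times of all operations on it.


Machine loads:
  Machine 1: 5 + 1 + 3 = 9
  Machine 2: 3 + 5 + 3 = 11
  Machine 3: 3 + 5 + 6 = 14
Max machine load = 14
Job totals:
  Job 1: 11
  Job 2: 11
  Job 3: 12
Max job total = 12
Lower bound = max(14, 12) = 14

14


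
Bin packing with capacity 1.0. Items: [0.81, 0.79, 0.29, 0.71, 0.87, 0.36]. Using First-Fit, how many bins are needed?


Place items sequentially using First-Fit:
  Item 0.81 -> new Bin 1
  Item 0.79 -> new Bin 2
  Item 0.29 -> new Bin 3
  Item 0.71 -> Bin 3 (now 1.0)
  Item 0.87 -> new Bin 4
  Item 0.36 -> new Bin 5
Total bins used = 5

5


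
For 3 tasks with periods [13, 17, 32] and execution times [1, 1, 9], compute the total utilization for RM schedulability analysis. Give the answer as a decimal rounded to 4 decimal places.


Compute individual utilizations (exact fractions):
  Task 1: C/T = 1/13 (approx. 0.0769)
  Task 2: C/T = 1/17 (approx. 0.0588)
  Task 3: C/T = 9/32 (approx. 0.2813)
Total utilization U = 1/13 + 1/17 + 9/32 = 2949/7072
Rounded to 4 decimal places: U = 0.4170
RM (Liu & Layland) bound for 3 tasks = 0.779763; compare with U = 2949/7072 (approx. 0.416997)
U <= bound, so schedulable by RM sufficient condition.

0.4170


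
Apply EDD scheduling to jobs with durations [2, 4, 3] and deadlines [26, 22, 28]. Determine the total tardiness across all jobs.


Sort by due date (EDD order): [(4, 22), (2, 26), (3, 28)]
Compute completion times and tardiness:
  Job 1: p=4, d=22, C=4, tardiness=max(0,4-22)=0
  Job 2: p=2, d=26, C=6, tardiness=max(0,6-26)=0
  Job 3: p=3, d=28, C=9, tardiness=max(0,9-28)=0
Total tardiness = 0

0


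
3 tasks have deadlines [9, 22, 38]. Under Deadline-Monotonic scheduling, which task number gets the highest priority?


Sort tasks by relative deadline (ascending):
  Task 1: deadline = 9
  Task 2: deadline = 22
  Task 3: deadline = 38
Priority order (highest first): [1, 2, 3]
Highest priority task = 1

1


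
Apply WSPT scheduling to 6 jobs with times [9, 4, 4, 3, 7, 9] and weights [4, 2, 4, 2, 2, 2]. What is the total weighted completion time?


Compute p/w ratios and sort ascending (WSPT): [(4, 4), (3, 2), (4, 2), (9, 4), (7, 2), (9, 2)]
Compute weighted completion times:
  Job (p=4,w=4): C=4, w*C=4*4=16
  Job (p=3,w=2): C=7, w*C=2*7=14
  Job (p=4,w=2): C=11, w*C=2*11=22
  Job (p=9,w=4): C=20, w*C=4*20=80
  Job (p=7,w=2): C=27, w*C=2*27=54
  Job (p=9,w=2): C=36, w*C=2*36=72
Total weighted completion time = 258

258


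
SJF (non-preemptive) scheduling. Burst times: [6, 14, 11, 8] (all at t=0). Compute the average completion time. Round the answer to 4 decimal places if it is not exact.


SJF order (ascending): [6, 8, 11, 14]
Completion times:
  Job 1: burst=6, C=6
  Job 2: burst=8, C=14
  Job 3: burst=11, C=25
  Job 4: burst=14, C=39
Average completion = 84/4 = 21.0

21.0


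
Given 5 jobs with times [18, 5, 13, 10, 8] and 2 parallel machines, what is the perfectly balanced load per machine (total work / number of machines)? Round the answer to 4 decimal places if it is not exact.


Total processing time = 18 + 5 + 13 + 10 + 8 = 54
Number of machines = 2
Ideal balanced load = 54 / 2 = 27.0

27.0


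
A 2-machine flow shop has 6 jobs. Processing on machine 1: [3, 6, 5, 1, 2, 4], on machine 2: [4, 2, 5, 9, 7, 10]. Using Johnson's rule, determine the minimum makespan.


Apply Johnson's rule:
  Group 1 (a <= b): [(4, 1, 9), (5, 2, 7), (1, 3, 4), (6, 4, 10), (3, 5, 5)]
  Group 2 (a > b): [(2, 6, 2)]
Optimal job order: [4, 5, 1, 6, 3, 2]
Schedule:
  Job 4: M1 done at 1, M2 done at 10
  Job 5: M1 done at 3, M2 done at 17
  Job 1: M1 done at 6, M2 done at 21
  Job 6: M1 done at 10, M2 done at 31
  Job 3: M1 done at 15, M2 done at 36
  Job 2: M1 done at 21, M2 done at 38
Makespan = 38

38


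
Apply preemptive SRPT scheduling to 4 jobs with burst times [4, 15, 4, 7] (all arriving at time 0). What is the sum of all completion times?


Since all jobs arrive at t=0, SRPT equals SPT ordering.
SPT order: [4, 4, 7, 15]
Completion times:
  Job 1: p=4, C=4
  Job 2: p=4, C=8
  Job 3: p=7, C=15
  Job 4: p=15, C=30
Total completion time = 4 + 8 + 15 + 30 = 57

57


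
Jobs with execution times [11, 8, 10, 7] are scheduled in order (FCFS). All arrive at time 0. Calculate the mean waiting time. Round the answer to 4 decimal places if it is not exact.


FCFS order (as given): [11, 8, 10, 7]
Waiting times:
  Job 1: wait = 0
  Job 2: wait = 11
  Job 3: wait = 19
  Job 4: wait = 29
Sum of waiting times = 59
Average waiting time = 59/4 = 14.75

14.75


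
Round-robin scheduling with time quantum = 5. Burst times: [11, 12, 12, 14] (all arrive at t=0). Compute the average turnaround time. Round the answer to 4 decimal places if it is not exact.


Time quantum = 5
Execution trace:
  J1 runs 5 units, time = 5
  J2 runs 5 units, time = 10
  J3 runs 5 units, time = 15
  J4 runs 5 units, time = 20
  J1 runs 5 units, time = 25
  J2 runs 5 units, time = 30
  J3 runs 5 units, time = 35
  J4 runs 5 units, time = 40
  J1 runs 1 units, time = 41
  J2 runs 2 units, time = 43
  J3 runs 2 units, time = 45
  J4 runs 4 units, time = 49
Finish times: [41, 43, 45, 49]
Average turnaround = 178/4 = 44.5

44.5


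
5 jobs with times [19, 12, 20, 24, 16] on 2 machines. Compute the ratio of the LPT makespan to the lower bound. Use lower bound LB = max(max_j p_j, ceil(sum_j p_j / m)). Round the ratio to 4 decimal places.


LPT order: [24, 20, 19, 16, 12]
Machine loads after assignment: [40, 51]
LPT makespan = 51
Lower bound = max(max_job, ceil(total/2)) = max(24, 46) = 46
Ratio = 51 / 46 = 1.1087

1.1087


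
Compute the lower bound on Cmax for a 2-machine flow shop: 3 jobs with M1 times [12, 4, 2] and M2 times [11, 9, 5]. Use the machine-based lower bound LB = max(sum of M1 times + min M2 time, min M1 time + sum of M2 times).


LB1 = sum(M1 times) + min(M2 times) = 18 + 5 = 23
LB2 = min(M1 times) + sum(M2 times) = 2 + 25 = 27
Lower bound = max(LB1, LB2) = max(23, 27) = 27

27


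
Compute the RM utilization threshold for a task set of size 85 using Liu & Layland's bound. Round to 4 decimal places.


Compute 2^(1/85) = 1.0081880126
Subtract 1: 1.0081880126 - 1 = 0.0081880126
Multiply by n: 85 * 0.0081880126 = 0.6959810710
Round to 4 dp: 0.6960

0.6960


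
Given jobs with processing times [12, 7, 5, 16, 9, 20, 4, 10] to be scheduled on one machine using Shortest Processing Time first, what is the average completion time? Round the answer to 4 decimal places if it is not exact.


Sort jobs by processing time (SPT order): [4, 5, 7, 9, 10, 12, 16, 20]
Compute completion times sequentially:
  Job 1: processing = 4, completes at 4
  Job 2: processing = 5, completes at 9
  Job 3: processing = 7, completes at 16
  Job 4: processing = 9, completes at 25
  Job 5: processing = 10, completes at 35
  Job 6: processing = 12, completes at 47
  Job 7: processing = 16, completes at 63
  Job 8: processing = 20, completes at 83
Sum of completion times = 282
Average completion time = 282/8 = 35.25

35.25


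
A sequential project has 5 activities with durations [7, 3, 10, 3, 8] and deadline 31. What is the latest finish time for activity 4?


LF(activity 4) = deadline - sum of successor durations
Successors: activities 5 through 5 with durations [8]
Sum of successor durations = 8
LF = 31 - 8 = 23

23


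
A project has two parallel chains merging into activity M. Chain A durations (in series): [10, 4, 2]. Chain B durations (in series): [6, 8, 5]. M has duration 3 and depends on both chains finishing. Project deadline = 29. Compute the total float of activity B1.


Forward pass: ES(B1) = sum of predecessors on chain B = 0
EF = ES + duration = 0 + 6 = 6
Backward pass: LF(M) = deadline = 29; LS(M) = 29 - 3 = 26
LF(B1) = LS(M) - sum(successors on chain B) = 26 - 13 = 13
LS = LF - duration = 13 - 6 = 7
Total float = LS - ES = 7 - 0 = 7

7


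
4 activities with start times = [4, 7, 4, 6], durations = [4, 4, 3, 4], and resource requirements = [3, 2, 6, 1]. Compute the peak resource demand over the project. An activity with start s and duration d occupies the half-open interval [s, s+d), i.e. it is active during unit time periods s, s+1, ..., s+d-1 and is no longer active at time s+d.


Each activity i is active on [start_i, start_i + duration_i).
Compute total resource usage per time slot:
  t=0: active resources = [], total = 0
  t=1: active resources = [], total = 0
  t=2: active resources = [], total = 0
  t=3: active resources = [], total = 0
  t=4: active resources = [3, 6], total = 9
  t=5: active resources = [3, 6], total = 9
  t=6: active resources = [3, 6, 1], total = 10
  t=7: active resources = [3, 2, 1], total = 6
  t=8: active resources = [2, 1], total = 3
  t=9: active resources = [2, 1], total = 3
  t=10: active resources = [2], total = 2
Peak resource demand = 10

10
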